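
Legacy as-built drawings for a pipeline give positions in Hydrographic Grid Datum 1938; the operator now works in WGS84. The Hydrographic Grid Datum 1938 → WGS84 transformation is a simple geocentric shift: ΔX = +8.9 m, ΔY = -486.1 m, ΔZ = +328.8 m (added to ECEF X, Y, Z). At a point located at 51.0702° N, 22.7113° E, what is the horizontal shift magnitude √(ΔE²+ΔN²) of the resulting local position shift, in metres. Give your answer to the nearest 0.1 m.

569.2 m

At φ = 51.0702°, λ = 22.7113°: sin φ = 0.777916, cos φ = 0.628368, sin λ = 0.386088, cos λ = 0.922462.
ΔE = −sin λ·ΔX + cos λ·ΔY = −(0.386088)·(8.9) + (0.922462)·(-486.1) = -451.84 m.
ΔN = −sin φ cos λ·ΔX − sin φ sin λ·ΔY + cos φ·ΔZ = −(0.777916)(0.922462)(8.9) − (0.777916)(0.386088)(-486.1) + (0.628368)(328.8) = 346.22 m.
Horizontal magnitude = √(ΔE² + ΔN²) = √((-451.84)² + 346.22²) = 569.24 m.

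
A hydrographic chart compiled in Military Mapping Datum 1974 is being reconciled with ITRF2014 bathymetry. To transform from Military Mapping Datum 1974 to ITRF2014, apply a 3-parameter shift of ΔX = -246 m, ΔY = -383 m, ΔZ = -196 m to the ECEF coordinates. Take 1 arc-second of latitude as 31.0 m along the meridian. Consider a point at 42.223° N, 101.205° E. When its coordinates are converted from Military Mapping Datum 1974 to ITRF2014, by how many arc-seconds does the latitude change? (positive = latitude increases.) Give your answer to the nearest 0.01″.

sin φ = 0.672018, cos φ = 0.740535, sin λ = 0.980938, cos λ = -0.194320.
North component: ΔN = −sin φ cos λ·ΔX − sin φ sin λ·ΔY + cos φ·ΔZ = −(0.672018)(-0.194320)(-246) − (0.672018)(0.980938)(-383) + (0.740535)(-196) = 75.21 m.
1° of latitude spans 3600 × 31.00 = 111600 m, so Δφ = 75.21 / 111600 × 3600 = 2.426″.

Δφ = 2.43″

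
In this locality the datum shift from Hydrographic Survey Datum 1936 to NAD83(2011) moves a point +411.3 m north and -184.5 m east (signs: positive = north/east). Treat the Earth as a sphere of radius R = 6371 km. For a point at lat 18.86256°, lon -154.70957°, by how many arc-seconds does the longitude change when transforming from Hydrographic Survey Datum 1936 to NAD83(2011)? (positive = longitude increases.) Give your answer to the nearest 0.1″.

At latitude 18.86256°, cos φ = 0.946297.
One radian of longitude at latitude φ spans R cos φ, so Δλ = ΔE / (R cos φ) = -184.5 / (6371000 × 0.946297) = -3.0603e-05 rad = -6.312″.

Δλ = -6.3″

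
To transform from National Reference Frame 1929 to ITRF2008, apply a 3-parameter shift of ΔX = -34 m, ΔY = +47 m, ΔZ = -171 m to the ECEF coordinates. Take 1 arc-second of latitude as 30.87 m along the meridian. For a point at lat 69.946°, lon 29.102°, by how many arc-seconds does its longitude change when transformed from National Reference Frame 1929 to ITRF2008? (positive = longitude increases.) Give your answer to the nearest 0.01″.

sin φ = 0.939370, cos φ = 0.342906, sin λ = 0.486366, cos λ = 0.873755.
East component: ΔE = −sin λ·ΔX + cos λ·ΔY = −(0.486366)(-34) + (0.873755)(47) = 57.60 m.
1° of latitude spans 3600 × 30.87 = 111132 m; at latitude φ, 1° of longitude spans that × cos φ = 38107.8 m, so Δλ = 57.60 / 38107.8 × 3600 = 5.442″.

Δλ = 5.44″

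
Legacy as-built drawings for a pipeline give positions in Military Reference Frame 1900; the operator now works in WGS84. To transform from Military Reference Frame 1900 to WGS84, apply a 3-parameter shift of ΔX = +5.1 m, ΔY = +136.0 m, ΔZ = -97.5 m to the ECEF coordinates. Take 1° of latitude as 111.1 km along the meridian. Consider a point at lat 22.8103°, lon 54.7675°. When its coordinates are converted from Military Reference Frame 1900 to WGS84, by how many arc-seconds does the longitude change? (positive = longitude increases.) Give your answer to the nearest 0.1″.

sin φ = 0.387681, cos φ = 0.921793, sin λ = 0.816818, cos λ = 0.576896.
East component: ΔE = −sin λ·ΔX + cos λ·ΔY = −(0.816818)(5.1) + (0.576896)(136.0) = 74.29 m.
1° of latitude spans 111100 m; at latitude φ, 1° of longitude spans that × cos φ = 102411.3 m, so Δλ = 74.29 / 102411.3 × 3600 = 2.612″.

Δλ = 2.6″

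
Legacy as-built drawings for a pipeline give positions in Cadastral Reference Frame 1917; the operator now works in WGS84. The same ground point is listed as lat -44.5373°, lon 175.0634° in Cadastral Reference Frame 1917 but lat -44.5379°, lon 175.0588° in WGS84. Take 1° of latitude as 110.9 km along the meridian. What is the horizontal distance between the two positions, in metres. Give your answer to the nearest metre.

370 m

Δφ = -44.5379° − -44.5373° = -0.0006°; Δλ = 175.0588° − 175.0634° = -0.0046°.
ΔN = Δφ × 110900 = -66.5 m; ΔE = Δλ × 110900 × cos(-44.5373°) = -0.0046 × 110900 × 0.712794 = -363.6 m.
Distance = √(ΔE² + ΔN²) = √((-363.6)² + (-66.5)²) = 369.7 m.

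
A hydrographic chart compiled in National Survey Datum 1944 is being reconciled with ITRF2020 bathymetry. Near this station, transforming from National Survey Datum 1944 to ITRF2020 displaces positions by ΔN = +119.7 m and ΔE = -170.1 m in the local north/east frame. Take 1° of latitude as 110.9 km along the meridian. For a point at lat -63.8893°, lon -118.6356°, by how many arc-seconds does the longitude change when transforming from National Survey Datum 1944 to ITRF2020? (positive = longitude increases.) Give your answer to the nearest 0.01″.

Δλ = -12.55″

At latitude -63.8893°, cos φ = 0.440107.
1° of longitude at this latitude = 110.9 × cos φ = 48.81 km, so Δλ = -170.1 / 48807.9 = -0.0034851° = -12.546″.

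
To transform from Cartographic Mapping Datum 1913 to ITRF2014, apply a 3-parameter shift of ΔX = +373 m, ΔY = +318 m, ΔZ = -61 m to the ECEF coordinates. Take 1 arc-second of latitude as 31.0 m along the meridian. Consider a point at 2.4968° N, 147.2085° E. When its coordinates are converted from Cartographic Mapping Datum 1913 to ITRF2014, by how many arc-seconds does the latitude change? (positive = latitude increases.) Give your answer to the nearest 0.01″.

sin φ = 0.043564, cos φ = 0.999051, sin λ = 0.541584, cos λ = -0.840647.
North component: ΔN = −sin φ cos λ·ΔX − sin φ sin λ·ΔY + cos φ·ΔZ = −(0.043564)(-0.840647)(373) − (0.043564)(0.541584)(318) + (0.999051)(-61) = -54.78 m.
1° of latitude spans 3600 × 31.00 = 111600 m, so Δφ = -54.78 / 111600 × 3600 = -1.767″.

Δφ = -1.77″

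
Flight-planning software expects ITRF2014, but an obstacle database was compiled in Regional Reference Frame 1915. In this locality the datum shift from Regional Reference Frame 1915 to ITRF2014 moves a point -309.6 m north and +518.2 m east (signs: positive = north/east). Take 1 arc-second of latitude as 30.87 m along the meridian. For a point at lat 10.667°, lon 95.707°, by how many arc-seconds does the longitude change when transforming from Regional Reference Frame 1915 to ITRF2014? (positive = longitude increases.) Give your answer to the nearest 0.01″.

At latitude 10.667°, cos φ = 0.982720.
1″ of longitude at this latitude = 30.87 × cos φ = 30.3366 m, so Δλ = 518.2 / 30.3366 = 17.082″.

Δλ = 17.08″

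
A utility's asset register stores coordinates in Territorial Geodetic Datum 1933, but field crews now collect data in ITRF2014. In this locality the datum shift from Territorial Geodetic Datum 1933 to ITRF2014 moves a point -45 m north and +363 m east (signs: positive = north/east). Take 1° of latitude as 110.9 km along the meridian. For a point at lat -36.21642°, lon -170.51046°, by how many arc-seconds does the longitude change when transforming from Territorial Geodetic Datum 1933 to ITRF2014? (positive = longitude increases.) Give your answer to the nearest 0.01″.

Δλ = 14.61″

At latitude -36.21642°, cos φ = 0.806791.
1° of longitude at this latitude = 110.9 × cos φ = 89.47 km, so Δλ = 363.0 / 89473.1 = 0.0040571° = 14.606″.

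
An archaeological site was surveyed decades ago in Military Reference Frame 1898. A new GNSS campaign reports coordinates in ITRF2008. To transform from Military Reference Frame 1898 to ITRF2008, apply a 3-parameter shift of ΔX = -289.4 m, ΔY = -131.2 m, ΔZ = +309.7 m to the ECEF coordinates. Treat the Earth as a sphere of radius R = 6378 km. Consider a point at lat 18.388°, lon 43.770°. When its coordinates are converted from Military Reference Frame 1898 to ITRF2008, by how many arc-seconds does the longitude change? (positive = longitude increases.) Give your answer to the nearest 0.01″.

Δλ = 3.59″

sin φ = 0.315450, cos φ = 0.948942, sin λ = 0.691765, cos λ = 0.722123.
East component: ΔE = −sin λ·ΔX + cos λ·ΔY = −(0.691765)(-289.4) + (0.722123)(-131.2) = 105.45 m.
1° of latitude spans πR/180 = 111317 m; at latitude φ, 1° of longitude spans that × cos φ = 105633.5 m, so Δλ = 105.45 / 105633.5 × 3600 = 3.594″.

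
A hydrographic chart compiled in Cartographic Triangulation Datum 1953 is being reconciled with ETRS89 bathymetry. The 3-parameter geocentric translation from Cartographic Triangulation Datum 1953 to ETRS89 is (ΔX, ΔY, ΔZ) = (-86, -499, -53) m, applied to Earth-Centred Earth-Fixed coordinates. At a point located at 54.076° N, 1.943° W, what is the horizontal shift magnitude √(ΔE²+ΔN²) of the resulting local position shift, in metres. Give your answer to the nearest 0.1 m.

502.2 m

At φ = 54.076°, λ = -1.943°: sin φ = 0.809796, cos φ = 0.586712, sin λ = -0.033905, cos λ = 0.999425.
ΔE = −sin λ·ΔX + cos λ·ΔY = −(-0.033905)·(-86) + (0.999425)·(-499) = -501.63 m.
ΔN = −sin φ cos λ·ΔX − sin φ sin λ·ΔY + cos φ·ΔZ = −(0.809796)(0.999425)(-86) − (0.809796)(-0.033905)(-499) + (0.586712)(-53) = 24.81 m.
Horizontal magnitude = √(ΔE² + ΔN²) = √((-501.63)² + 24.81²) = 502.24 m.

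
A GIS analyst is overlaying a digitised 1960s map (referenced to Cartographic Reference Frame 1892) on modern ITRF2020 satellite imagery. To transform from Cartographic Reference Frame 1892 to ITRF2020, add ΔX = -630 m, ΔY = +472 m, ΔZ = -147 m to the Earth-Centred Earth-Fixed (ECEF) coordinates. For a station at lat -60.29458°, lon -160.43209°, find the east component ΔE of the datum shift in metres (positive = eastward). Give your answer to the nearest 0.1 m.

The local east axis at (φ, λ) is (−sin λ, cos λ, 0), so ΔE = −sin(-160.43209°)·(-630) + cos(-160.43209°)·472 = -655.74 m.

ΔE = -655.7 m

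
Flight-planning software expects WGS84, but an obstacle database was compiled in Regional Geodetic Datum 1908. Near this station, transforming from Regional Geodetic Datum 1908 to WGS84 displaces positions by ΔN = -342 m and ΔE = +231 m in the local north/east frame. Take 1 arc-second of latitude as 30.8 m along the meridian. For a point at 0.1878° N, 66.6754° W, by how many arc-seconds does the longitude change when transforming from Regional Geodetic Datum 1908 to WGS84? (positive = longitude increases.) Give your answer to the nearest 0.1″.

At latitude 0.1878°, cos φ = 0.999995.
1″ of longitude at this latitude = 30.80 × cos φ = 30.7998 m, so Δλ = 231.0 / 30.7998 = 7.500″.

Δλ = 7.5″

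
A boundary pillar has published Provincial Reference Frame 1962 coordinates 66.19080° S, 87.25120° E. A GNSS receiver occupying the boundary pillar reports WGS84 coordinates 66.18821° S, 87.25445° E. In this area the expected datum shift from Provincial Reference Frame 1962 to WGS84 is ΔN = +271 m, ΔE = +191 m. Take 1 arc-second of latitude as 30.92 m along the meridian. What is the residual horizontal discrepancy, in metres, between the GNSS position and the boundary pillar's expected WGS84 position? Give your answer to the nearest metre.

48 m

Observed coordinate differences: Δφ = +0.00259°, Δλ = +0.00325°.
Converting to metres (1° lat = 111312 m, cos φ = 0.403692): observed ΔN = 288.3 m, observed ΔE = 146.0 m.
Subtracting the expected shift leaves a residual of 288.3 − (271) = 17.3 m north and 146.0 − (191) = -45.0 m east.
Residual distance = √(17.3² + (-45.0)²) = 48.2 m.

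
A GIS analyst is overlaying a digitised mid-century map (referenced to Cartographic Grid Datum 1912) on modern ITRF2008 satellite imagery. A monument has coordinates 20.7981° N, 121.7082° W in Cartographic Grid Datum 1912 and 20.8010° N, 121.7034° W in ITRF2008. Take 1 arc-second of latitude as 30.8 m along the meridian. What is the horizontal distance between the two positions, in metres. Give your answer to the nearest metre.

Δφ = 20.8010° − 20.7981° = +0.0029°; Δλ = -121.7034° − -121.7082° = +0.0048°.
1° of latitude = 3600 × 30.80 = 110880 m.
ΔN = Δφ × 110880 = 321.6 m; ΔE = Δλ × 110880 × cos(20.7981°) = +0.0048 × 110880 × 0.934837 = 497.5 m.
Distance = √(ΔE² + ΔN²) = √(497.5² + 321.6²) = 592.4 m.

592 m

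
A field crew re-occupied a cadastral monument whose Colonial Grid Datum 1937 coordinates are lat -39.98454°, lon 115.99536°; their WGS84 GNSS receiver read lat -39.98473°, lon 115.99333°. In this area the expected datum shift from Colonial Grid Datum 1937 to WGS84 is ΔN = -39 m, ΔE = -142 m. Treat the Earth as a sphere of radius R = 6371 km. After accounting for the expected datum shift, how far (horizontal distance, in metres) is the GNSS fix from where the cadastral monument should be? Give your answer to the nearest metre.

36 m

Observed coordinate differences: Δφ = -0.00019°, Δλ = -0.00203°.
Converting to metres (1° lat = 111195 m, cos φ = 0.766218): observed ΔN = -21.1 m, observed ΔE = -173.0 m.
Subtracting the expected shift leaves a residual of -21.1 − (-39) = 17.9 m north and -173.0 − (-142) = -31.0 m east.
Residual distance = √(17.9² + (-31.0)²) = 35.7 m.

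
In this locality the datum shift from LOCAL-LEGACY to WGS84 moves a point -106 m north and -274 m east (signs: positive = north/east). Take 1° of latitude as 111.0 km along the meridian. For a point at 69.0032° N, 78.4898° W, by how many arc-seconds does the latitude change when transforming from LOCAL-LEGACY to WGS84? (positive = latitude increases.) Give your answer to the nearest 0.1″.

1° of latitude = 111.0 km, so Δφ = -106.0 / 111000 = -0.0009550° = -3.438″.

Δφ = -3.4″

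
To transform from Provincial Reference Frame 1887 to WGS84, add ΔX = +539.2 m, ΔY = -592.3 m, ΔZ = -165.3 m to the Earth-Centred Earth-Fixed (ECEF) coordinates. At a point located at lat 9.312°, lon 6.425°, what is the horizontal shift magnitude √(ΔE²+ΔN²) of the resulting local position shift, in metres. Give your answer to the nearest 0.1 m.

691.6 m

At φ = 9.312°, λ = 6.425°: sin φ = 0.161811, cos φ = 0.986822, sin λ = 0.111903, cos λ = 0.993719.
ΔE = −sin λ·ΔX + cos λ·ΔY = −(0.111903)·(539.2) + (0.993719)·(-592.3) = -648.92 m.
ΔN = −sin φ cos λ·ΔX − sin φ sin λ·ΔY + cos φ·ΔZ = −(0.161811)(0.993719)(539.2) − (0.161811)(0.111903)(-592.3) + (0.986822)(-165.3) = -239.10 m.
Horizontal magnitude = √(ΔE² + ΔN²) = √((-648.92)² + (-239.10)²) = 691.56 m.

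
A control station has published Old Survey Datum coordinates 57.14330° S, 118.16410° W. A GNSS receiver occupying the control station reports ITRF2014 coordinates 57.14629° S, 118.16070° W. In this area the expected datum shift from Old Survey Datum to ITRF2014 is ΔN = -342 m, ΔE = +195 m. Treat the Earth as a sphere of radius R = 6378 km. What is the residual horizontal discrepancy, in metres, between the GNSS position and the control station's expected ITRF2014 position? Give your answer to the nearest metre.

14 m

Observed coordinate differences: Δφ = -0.00299°, Δλ = +0.00340°.
Converting to metres (1° lat = 111317 m, cos φ = 0.542540): observed ΔN = -332.8 m, observed ΔE = 205.3 m.
Subtracting the expected shift leaves a residual of -332.8 − (-342) = 9.2 m north and 205.3 − (195) = 10.3 m east.
Residual distance = √(9.2² + 10.3²) = 13.8 m.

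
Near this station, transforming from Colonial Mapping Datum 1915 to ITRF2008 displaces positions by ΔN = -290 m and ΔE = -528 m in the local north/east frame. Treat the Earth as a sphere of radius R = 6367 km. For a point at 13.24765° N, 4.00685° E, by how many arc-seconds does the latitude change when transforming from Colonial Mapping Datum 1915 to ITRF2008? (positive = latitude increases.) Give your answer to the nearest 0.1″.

Δφ = -9.4″

On a sphere of radius R, 1 rad of latitude = R, so Δφ = ΔN / R = -290.0 / 6367000 = -4.5547e-05 rad = -9.395″.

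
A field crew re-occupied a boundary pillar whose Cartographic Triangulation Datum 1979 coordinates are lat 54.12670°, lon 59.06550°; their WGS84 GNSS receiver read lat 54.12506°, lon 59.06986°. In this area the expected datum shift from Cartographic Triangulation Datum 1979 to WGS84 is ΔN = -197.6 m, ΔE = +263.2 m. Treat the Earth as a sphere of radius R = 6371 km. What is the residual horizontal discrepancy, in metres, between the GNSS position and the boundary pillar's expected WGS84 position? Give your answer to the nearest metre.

26 m

Observed coordinate differences: Δφ = -0.00164°, Δλ = +0.00436°.
Converting to metres (1° lat = 111195 m, cos φ = 0.585995): observed ΔN = -182.4 m, observed ΔE = 284.1 m.
Subtracting the expected shift leaves a residual of -182.4 − (-197.6) = 15.2 m north and 284.1 − (263.2) = 20.9 m east.
Residual distance = √(15.2² + 20.9²) = 25.9 m.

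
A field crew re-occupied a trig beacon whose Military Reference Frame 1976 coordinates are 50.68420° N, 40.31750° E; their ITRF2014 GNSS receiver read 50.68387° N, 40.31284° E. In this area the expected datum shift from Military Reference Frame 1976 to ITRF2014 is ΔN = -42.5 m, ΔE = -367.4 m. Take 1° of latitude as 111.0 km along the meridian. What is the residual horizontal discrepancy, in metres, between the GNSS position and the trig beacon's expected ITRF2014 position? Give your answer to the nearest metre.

Observed coordinate differences: Δφ = -0.00033°, Δλ = -0.00466°.
Converting to metres (1° lat = 111000 m, cos φ = 0.633594): observed ΔN = -36.6 m, observed ΔE = -327.7 m.
Subtracting the expected shift leaves a residual of -36.6 − (-42.5) = 5.9 m north and -327.7 − (-367.4) = 39.7 m east.
Residual distance = √(5.9² + 39.7²) = 40.1 m.

40 m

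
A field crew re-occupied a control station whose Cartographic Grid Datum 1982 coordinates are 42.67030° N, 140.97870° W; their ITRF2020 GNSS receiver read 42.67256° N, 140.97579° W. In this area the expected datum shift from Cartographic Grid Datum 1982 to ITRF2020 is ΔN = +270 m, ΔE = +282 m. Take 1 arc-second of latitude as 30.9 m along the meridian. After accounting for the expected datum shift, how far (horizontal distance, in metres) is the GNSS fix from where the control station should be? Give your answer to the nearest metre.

Observed coordinate differences: Δφ = +0.00226°, Δλ = +0.00291°.
Converting to metres (1° lat = 111240 m, cos φ = 0.735266): observed ΔN = 251.4 m, observed ΔE = 238.0 m.
Subtracting the expected shift leaves a residual of 251.4 − (270) = -18.6 m north and 238.0 − (282) = -44.0 m east.
Residual distance = √((-18.6)² + (-44.0)²) = 47.8 m.

48 m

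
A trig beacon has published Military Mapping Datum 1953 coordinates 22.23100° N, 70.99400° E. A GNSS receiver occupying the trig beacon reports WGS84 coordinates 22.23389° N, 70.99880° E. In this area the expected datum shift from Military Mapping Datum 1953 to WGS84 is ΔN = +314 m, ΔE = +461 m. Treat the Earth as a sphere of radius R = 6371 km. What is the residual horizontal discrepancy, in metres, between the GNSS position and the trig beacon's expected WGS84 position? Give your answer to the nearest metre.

34 m

Observed coordinate differences: Δφ = +0.00289°, Δλ = +0.00480°.
Converting to metres (1° lat = 111195 m, cos φ = 0.925666): observed ΔN = 321.4 m, observed ΔE = 494.1 m.
Subtracting the expected shift leaves a residual of 321.4 − (314) = 7.4 m north and 494.1 − (461) = 33.1 m east.
Residual distance = √(7.4² + 33.1²) = 33.9 m.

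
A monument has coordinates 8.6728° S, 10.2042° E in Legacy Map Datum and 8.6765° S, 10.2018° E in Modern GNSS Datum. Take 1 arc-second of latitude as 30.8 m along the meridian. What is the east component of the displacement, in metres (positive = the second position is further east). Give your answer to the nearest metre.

Δφ = -8.6765° − -8.6728° = -0.0037°; Δλ = 10.2018° − 10.2042° = -0.0024°.
1° of latitude = 3600 × 30.80 = 110880 m.
ΔN = Δφ × 110880 = -410.3 m; ΔE = Δλ × 110880 × cos(-8.6728°) = -0.0024 × 110880 × 0.988566 = -263.1 m.

ΔE = -263 m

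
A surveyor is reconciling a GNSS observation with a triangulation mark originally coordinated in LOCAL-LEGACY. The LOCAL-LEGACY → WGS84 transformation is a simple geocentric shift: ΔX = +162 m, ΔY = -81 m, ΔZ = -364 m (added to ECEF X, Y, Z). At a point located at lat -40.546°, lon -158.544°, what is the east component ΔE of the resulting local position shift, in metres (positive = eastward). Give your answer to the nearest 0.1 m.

ΔE = 134.6 m

The local east axis at (φ, λ) is (−sin λ, cos λ, 0), so ΔE = −sin(-158.544°)·162 + cos(-158.544°)·(-81) = 134.64 m.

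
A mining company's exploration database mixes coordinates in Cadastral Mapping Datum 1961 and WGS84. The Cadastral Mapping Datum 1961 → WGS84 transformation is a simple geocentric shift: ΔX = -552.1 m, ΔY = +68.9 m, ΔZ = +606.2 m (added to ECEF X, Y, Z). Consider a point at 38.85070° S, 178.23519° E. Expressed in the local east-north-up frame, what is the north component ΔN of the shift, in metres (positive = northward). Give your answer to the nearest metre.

The local north axis is (−sin φ cos λ, −sin φ sin λ, cos φ), giving ΔN = 346.164 + 1.331 + 472.098 = 819.59 m.

ΔN = 820 m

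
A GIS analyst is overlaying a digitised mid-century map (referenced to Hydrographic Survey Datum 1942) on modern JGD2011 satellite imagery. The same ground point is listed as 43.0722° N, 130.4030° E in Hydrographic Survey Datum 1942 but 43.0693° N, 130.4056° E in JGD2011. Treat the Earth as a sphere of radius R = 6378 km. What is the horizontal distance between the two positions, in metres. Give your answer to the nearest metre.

386 m

Δφ = 43.0693° − 43.0722° = -0.0029°; Δλ = 130.4056° − 130.4030° = +0.0026°.
1° along a meridian = πR/180 = 111317 m.
ΔN = Δφ × 111317 = -322.8 m; ΔE = Δλ × 111317 × cos(43.0722°) = +0.0026 × 111317 × 0.730494 = 211.4 m.
Distance = √(ΔE² + ΔN²) = √(211.4² + (-322.8)²) = 385.9 m.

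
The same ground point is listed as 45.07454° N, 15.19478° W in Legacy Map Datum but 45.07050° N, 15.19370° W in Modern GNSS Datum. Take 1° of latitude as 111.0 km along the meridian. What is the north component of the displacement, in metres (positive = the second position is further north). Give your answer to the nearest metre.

Δφ = 45.07050° − 45.07454° = -0.00404°; Δλ = -15.19370° − -15.19478° = +0.00108°.
ΔN = Δφ × 111000 = -448.4 m; ΔE = Δλ × 111000 × cos(45.07454°) = +0.00108 × 111000 × 0.706186 = 84.7 m.

ΔN = -448 m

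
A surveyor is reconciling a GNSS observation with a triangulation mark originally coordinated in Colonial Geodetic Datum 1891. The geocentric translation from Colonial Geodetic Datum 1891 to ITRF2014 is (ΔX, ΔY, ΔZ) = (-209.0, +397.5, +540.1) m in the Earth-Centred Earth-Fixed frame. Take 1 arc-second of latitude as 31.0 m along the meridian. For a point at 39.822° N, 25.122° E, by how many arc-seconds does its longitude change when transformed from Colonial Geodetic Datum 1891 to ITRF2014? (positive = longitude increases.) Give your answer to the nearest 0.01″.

sin φ = 0.640405, cos φ = 0.768038, sin λ = 0.424547, cos λ = 0.905406.
East component: ΔE = −sin λ·ΔX + cos λ·ΔY = −(0.424547)(-209.0) + (0.905406)(397.5) = 448.63 m.
1° of latitude spans 3600 × 31.00 = 111600 m; at latitude φ, 1° of longitude spans that × cos φ = 85713.0 m, so Δλ = 448.63 / 85713.0 × 3600 = 18.843″.

Δλ = 18.84″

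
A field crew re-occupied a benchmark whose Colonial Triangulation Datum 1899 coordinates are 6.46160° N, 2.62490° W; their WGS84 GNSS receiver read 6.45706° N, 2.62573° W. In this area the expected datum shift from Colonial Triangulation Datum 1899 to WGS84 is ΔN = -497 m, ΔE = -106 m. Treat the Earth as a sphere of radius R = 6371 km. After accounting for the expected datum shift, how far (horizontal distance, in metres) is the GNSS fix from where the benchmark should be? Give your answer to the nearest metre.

Observed coordinate differences: Δφ = -0.00454°, Δλ = -0.00083°.
Converting to metres (1° lat = 111195 m, cos φ = 0.993648): observed ΔN = -504.8 m, observed ΔE = -91.7 m.
Subtracting the expected shift leaves a residual of -504.8 − (-497) = -7.8 m north and -91.7 − (-106) = 14.3 m east.
Residual distance = √((-7.8)² + 14.3²) = 16.3 m.

16 m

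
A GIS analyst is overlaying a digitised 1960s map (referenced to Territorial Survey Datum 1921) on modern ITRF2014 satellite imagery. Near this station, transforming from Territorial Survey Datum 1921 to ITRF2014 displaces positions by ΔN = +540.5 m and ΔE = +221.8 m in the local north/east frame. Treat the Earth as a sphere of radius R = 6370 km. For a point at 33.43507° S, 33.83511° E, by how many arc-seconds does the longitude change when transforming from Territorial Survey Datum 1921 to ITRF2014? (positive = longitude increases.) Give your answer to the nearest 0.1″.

Δλ = 8.6″

At latitude -33.43507°, cos φ = 0.834511.
One radian of longitude at latitude φ spans R cos φ, so Δλ = ΔE / (R cos φ) = 221.8 / (6370000 × 0.834511) = 4.1724e-05 rad = 8.606″.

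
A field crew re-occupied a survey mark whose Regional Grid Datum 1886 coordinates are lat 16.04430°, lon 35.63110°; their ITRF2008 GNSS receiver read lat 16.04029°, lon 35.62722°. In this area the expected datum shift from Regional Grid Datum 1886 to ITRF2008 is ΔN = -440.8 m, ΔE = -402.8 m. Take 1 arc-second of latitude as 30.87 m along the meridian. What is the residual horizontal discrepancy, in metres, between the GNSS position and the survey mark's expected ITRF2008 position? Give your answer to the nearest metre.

13 m

Observed coordinate differences: Δφ = -0.00401°, Δλ = -0.00388°.
Converting to metres (1° lat = 111132 m, cos φ = 0.961048): observed ΔN = -445.6 m, observed ΔE = -414.4 m.
Subtracting the expected shift leaves a residual of -445.6 − (-440.8) = -4.8 m north and -414.4 − (-402.8) = -11.6 m east.
Residual distance = √((-4.8)² + (-11.6)²) = 12.6 m.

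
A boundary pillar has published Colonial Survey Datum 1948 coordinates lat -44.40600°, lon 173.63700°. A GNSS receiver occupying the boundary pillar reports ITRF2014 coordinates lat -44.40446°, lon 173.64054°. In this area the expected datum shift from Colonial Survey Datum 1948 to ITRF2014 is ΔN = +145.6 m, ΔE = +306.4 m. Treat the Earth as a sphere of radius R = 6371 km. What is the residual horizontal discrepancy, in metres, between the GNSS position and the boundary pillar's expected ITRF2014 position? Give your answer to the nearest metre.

Observed coordinate differences: Δφ = +0.00154°, Δλ = +0.00354°.
Converting to metres (1° lat = 111195 m, cos φ = 0.714399): observed ΔN = 171.2 m, observed ΔE = 281.2 m.
Subtracting the expected shift leaves a residual of 171.2 − (145.6) = 25.6 m north and 281.2 − (306.4) = -25.2 m east.
Residual distance = √(25.6² + (-25.2)²) = 35.9 m.

36 m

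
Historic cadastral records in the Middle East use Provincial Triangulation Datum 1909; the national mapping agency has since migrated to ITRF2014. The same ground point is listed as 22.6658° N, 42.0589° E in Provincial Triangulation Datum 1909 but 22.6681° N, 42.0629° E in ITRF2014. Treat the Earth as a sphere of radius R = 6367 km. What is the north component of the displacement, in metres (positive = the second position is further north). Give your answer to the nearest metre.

Δφ = 22.6681° − 22.6658° = +0.0023°; Δλ = 42.0629° − 42.0589° = +0.0040°.
1° along a meridian = πR/180 = 111125 m.
ΔN = Δφ × 111125 = 255.6 m; ΔE = Δλ × 111125 × cos(22.6658°) = +0.0040 × 111125 × 0.922768 = 410.2 m.

ΔN = 256 m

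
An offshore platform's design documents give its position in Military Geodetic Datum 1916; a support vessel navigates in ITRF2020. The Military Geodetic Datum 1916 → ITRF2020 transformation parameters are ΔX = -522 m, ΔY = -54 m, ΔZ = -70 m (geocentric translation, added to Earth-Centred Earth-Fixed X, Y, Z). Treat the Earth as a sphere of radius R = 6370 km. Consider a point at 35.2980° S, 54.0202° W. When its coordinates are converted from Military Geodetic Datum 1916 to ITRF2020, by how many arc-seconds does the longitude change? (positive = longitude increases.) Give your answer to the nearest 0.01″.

sin φ = -0.577829, cos φ = 0.816158, sin λ = -0.809224, cos λ = 0.587500.
East component: ΔE = −sin λ·ΔX + cos λ·ΔY = −(-0.809224)(-522) + (0.587500)(-54) = -454.14 m.
1° of latitude spans πR/180 = 111177 m; at latitude φ, 1° of longitude spans that × cos φ = 90738.4 m, so Δλ = -454.14 / 90738.4 × 3600 = -18.018″.

Δλ = -18.02″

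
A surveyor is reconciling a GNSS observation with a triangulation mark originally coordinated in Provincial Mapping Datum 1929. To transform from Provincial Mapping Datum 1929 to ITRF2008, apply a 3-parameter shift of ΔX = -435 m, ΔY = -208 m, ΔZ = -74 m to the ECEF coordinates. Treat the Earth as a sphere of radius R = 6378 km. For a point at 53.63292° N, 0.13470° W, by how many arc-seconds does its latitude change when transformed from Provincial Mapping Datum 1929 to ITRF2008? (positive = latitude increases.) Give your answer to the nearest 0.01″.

Δφ = 9.90″

sin φ = 0.805235, cos φ = 0.592956, sin λ = -0.002351, cos λ = 0.999997.
North component: ΔN = −sin φ cos λ·ΔX − sin φ sin λ·ΔY + cos φ·ΔZ = −(0.805235)(0.999997)(-435) − (0.805235)(-0.002351)(-208) + (0.592956)(-74) = 306.00 m.
1° of latitude spans πR/180 = 111317 m, so Δφ = 306.00 / 111317 × 3600 = 9.896″.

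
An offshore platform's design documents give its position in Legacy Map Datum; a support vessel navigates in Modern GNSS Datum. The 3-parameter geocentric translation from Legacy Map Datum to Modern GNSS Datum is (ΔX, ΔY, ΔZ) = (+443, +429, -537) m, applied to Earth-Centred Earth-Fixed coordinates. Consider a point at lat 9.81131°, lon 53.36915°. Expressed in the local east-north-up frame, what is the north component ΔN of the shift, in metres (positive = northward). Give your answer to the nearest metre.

The local north axis is (−sin φ cos λ, −sin φ sin λ, cos φ), giving ΔN = -45.041 − 58.665 − 529.146 = -632.85 m.

ΔN = -633 m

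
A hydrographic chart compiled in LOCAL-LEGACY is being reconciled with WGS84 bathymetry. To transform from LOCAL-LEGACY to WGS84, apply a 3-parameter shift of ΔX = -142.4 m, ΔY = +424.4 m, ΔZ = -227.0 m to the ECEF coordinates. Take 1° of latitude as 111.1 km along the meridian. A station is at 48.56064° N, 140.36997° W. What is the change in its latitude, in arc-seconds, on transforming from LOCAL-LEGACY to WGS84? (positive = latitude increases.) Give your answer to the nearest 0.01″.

Δφ = -0.96″

sin φ = 0.749657, cos φ = 0.661827, sin λ = -0.637828, cos λ = -0.770179.
North component: ΔN = −sin φ cos λ·ΔX − sin φ sin λ·ΔY + cos φ·ΔZ = −(0.749657)(-0.770179)(-142.4) − (0.749657)(-0.637828)(424.4) + (0.661827)(-227.0) = -29.52 m.
1° of latitude spans 111100 m, so Δφ = -29.52 / 111100 × 3600 = -0.957″.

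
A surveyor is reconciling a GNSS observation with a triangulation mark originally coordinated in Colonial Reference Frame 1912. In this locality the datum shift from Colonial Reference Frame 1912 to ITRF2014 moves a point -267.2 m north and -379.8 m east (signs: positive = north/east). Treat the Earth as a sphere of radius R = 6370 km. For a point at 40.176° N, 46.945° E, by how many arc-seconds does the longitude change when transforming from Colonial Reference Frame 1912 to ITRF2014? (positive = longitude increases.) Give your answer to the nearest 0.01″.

Δλ = -16.10″

At latitude 40.176°, cos φ = 0.764066.
One radian of longitude at latitude φ spans R cos φ, so Δλ = ΔE / (R cos φ) = -379.8 / (6370000 × 0.764066) = -7.8034e-05 rad = -16.096″.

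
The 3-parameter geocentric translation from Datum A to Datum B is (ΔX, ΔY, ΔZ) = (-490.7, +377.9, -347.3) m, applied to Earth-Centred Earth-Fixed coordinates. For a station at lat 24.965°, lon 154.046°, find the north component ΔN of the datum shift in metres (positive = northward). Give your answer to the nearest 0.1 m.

ΔN = -570.9 m

At φ = 24.965°, λ = 154.046°: sin φ = 0.422065, cos φ = 0.906566, sin λ = 0.437649, cos λ = -0.899146.
ΔN = −sin φ cos λ·ΔX − sin φ sin λ·ΔY + cos φ·ΔZ = −(0.422065)(-0.899146)(-490.7) − (0.422065)(0.437649)(377.9) + (0.906566)(-347.3) = -570.87 m.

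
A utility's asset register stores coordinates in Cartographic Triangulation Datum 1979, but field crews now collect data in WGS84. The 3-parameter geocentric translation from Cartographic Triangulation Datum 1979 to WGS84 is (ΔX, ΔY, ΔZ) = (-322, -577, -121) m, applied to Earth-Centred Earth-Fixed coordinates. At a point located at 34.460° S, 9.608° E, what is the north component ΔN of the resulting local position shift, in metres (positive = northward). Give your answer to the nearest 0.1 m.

ΔN = -333.9 m

The local north axis is (−sin φ cos λ, −sin φ sin λ, cos φ), giving ΔN = -179.642 − 54.492 − 99.767 = -333.90 m.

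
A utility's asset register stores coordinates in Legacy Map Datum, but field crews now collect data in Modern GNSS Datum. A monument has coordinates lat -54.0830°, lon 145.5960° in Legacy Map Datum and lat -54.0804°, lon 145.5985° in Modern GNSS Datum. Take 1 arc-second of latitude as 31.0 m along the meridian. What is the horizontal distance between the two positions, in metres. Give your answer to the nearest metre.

333 m

Δφ = -54.0804° − -54.0830° = +0.0026°; Δλ = 145.5985° − 145.5960° = +0.0025°.
1° of latitude = 3600 × 31.00 = 111600 m.
ΔN = Δφ × 111600 = 290.2 m; ΔE = Δλ × 111600 × cos(-54.0830°) = +0.0025 × 111600 × 0.586613 = 163.7 m.
Distance = √(ΔE² + ΔN²) = √(163.7² + 290.2²) = 333.1 m.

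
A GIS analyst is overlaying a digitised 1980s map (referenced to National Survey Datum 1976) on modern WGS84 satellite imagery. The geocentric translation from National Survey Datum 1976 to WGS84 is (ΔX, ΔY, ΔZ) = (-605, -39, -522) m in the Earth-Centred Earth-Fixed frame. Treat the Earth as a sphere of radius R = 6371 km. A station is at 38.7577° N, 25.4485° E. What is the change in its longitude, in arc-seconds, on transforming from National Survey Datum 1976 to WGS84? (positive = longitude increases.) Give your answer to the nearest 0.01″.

Δλ = 9.33″

sin φ = 0.626028, cos φ = 0.779800, sin λ = 0.429700, cos λ = 0.902972.
East component: ΔE = −sin λ·ΔX + cos λ·ΔY = −(0.429700)(-605) + (0.902972)(-39) = 224.75 m.
1° of latitude spans πR/180 = 111195 m; at latitude φ, 1° of longitude spans that × cos φ = 86709.8 m, so Δλ = 224.75 / 86709.8 × 3600 = 9.331″.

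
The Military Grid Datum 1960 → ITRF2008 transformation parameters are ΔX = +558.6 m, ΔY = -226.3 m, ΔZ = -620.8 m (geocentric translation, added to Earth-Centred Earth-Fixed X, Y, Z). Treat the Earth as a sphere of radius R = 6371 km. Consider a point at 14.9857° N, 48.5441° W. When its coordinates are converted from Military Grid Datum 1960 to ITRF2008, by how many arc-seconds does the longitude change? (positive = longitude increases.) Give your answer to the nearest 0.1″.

sin φ = 0.258578, cos φ = 0.965990, sin λ = -0.749466, cos λ = 0.662043.
East component: ΔE = −sin λ·ΔX + cos λ·ΔY = −(-0.749466)(558.6) + (0.662043)(-226.3) = 268.83 m.
1° of latitude spans πR/180 = 111195 m; at latitude φ, 1° of longitude spans that × cos φ = 107413.2 m, so Δλ = 268.83 / 107413.2 × 3600 = 9.010″.

Δλ = 9.0″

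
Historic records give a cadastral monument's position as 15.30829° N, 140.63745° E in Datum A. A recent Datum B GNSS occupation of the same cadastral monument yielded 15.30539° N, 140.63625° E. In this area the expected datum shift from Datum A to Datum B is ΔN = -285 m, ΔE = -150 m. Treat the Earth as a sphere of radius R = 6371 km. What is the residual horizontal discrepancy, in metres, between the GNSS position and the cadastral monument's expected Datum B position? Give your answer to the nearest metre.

Observed coordinate differences: Δφ = -0.00290°, Δλ = -0.00120°.
Converting to metres (1° lat = 111195 m, cos φ = 0.964519): observed ΔN = -322.5 m, observed ΔE = -128.7 m.
Subtracting the expected shift leaves a residual of -322.5 − (-285) = -37.5 m north and -128.7 − (-150) = 21.3 m east.
Residual distance = √((-37.5)² + 21.3²) = 43.1 m.

43 m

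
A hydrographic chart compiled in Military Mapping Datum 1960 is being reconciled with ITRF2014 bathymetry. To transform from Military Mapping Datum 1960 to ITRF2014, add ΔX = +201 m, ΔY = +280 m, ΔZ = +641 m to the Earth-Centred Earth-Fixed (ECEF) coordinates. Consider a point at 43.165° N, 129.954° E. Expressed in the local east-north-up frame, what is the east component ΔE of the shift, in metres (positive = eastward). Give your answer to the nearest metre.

The local east axis at (φ, λ) is (−sin λ, cos λ, 0), so ΔE = −sin(129.954°)·201 + cos(129.954°)·280 = -333.89 m.

ΔE = -334 m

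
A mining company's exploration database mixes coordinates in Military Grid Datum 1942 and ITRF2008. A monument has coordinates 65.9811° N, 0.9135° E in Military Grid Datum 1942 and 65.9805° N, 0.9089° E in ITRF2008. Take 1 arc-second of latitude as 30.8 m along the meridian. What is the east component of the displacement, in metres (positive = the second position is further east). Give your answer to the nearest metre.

ΔE = -208 m

Δφ = 65.9805° − 65.9811° = -0.0006°; Δλ = 0.9089° − 0.9135° = -0.0046°.
1° of latitude = 3600 × 30.80 = 110880 m.
ΔN = Δφ × 110880 = -66.5 m; ΔE = Δλ × 110880 × cos(65.9811°) = -0.0046 × 110880 × 0.407038 = -207.6 m.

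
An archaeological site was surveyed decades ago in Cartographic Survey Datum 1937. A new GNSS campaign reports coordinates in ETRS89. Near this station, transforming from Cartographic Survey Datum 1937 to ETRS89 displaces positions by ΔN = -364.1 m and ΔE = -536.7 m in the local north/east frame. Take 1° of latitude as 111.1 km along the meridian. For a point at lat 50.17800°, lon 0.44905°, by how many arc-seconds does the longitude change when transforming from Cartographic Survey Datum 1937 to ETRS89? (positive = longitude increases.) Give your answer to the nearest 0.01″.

At latitude 50.17800°, cos φ = 0.640405.
1° of longitude at this latitude = 111.1 × cos φ = 71.15 km, so Δλ = -536.7 / 71149.0 = -0.0075433° = -27.156″.

Δλ = -27.16″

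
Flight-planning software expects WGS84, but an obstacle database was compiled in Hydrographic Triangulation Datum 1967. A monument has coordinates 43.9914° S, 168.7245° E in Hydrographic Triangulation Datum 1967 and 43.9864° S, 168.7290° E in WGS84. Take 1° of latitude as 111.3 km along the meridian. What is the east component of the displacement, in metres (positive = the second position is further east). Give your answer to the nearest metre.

ΔE = 360 m

Δφ = -43.9864° − -43.9914° = +0.0050°; Δλ = 168.7290° − 168.7245° = +0.0045°.
ΔN = Δφ × 111300 = 556.5 m; ΔE = Δλ × 111300 × cos(-43.9914°) = +0.0045 × 111300 × 0.719444 = 360.3 m.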